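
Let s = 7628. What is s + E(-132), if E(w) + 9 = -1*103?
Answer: 7516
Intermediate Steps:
E(w) = -112 (E(w) = -9 - 1*103 = -9 - 103 = -112)
s + E(-132) = 7628 - 112 = 7516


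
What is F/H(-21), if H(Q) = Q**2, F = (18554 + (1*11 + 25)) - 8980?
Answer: 9610/441 ≈ 21.791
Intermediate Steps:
F = 9610 (F = (18554 + (11 + 25)) - 8980 = (18554 + 36) - 8980 = 18590 - 8980 = 9610)
F/H(-21) = 9610/((-21)**2) = 9610/441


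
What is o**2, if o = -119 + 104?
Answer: 225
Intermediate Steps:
o = -15
o**2 = (-15)**2 = 225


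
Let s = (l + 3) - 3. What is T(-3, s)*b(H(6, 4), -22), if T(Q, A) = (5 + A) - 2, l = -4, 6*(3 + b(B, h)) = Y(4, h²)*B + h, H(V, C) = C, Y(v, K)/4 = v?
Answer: -4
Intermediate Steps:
Y(v, K) = 4*v
b(B, h) = -3 + h/6 + 8*B/3 (b(B, h) = -3 + ((4*4)*B + h)/6 = -3 + (16*B + h)/6 = -3 + (h + 16*B)/6 = -3 + (h/6 + 8*B/3) = -3 + h/6 + 8*B/3)
s = -4 (s = (-4 + 3) - 3 = -1 - 3 = -4)
T(Q, A) = 3 + A
T(-3, s)*b(H(6, 4), -22) = (3 - 4)*(-3 + (⅙)*(-22) + (8/3)*4) = -(-3 - 11/3 + 32/3) = -1*4 = -4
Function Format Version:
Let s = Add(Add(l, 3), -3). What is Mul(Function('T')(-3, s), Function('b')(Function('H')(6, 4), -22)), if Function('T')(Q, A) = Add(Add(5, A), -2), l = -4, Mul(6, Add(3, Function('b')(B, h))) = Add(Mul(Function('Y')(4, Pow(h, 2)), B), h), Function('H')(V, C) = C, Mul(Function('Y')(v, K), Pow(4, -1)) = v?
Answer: -4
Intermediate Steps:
Function('Y')(v, K) = Mul(4, v)
Function('b')(B, h) = Add(-3, Mul(Rational(1, 6), h), Mul(Rational(8, 3), B)) (Function('b')(B, h) = Add(-3, Mul(Rational(1, 6), Add(Mul(Mul(4, 4), B), h))) = Add(-3, Mul(Rational(1, 6), Add(Mul(16, B), h))) = Add(-3, Mul(Rational(1, 6), Add(h, Mul(16, B)))) = Add(-3, Add(Mul(Rational(1, 6), h), Mul(Rational(8, 3), B))) = Add(-3, Mul(Rational(1, 6), h), Mul(Rational(8, 3), B)))
s = -4 (s = Add(Add(-4, 3), -3) = Add(-1, -3) = -4)
Function('T')(Q, A) = Add(3, A)
Mul(Function('T')(-3, s), Function('b')(Function('H')(6, 4), -22)) = Mul(Add(3, -4), Add(-3, Mul(Rational(1, 6), -22), Mul(Rational(8, 3), 4))) = Mul(-1, Add(-3, Rational(-11, 3), Rational(32, 3))) = Mul(-1, 4) = -4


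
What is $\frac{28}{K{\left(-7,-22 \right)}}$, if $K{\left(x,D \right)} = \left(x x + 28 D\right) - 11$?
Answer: $- \frac{14}{289} \approx -0.048443$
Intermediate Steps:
$K{\left(x,D \right)} = -11 + x^{2} + 28 D$ ($K{\left(x,D \right)} = \left(x^{2} + 28 D\right) - 11 = -11 + x^{2} + 28 D$)
$\frac{28}{K{\left(-7,-22 \right)}} = \frac{28}{-11 + \left(-7\right)^{2} + 28 \left(-22\right)} = \frac{28}{-11 + 49 - 616} = \frac{28}{-578} = 28 \left(- \frac{1}{578}\right) = - \frac{14}{289}$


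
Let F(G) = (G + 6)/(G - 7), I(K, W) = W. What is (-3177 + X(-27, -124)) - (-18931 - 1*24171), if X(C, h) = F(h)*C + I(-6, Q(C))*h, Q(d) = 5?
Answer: 5145769/131 ≈ 39281.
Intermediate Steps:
F(G) = (6 + G)/(-7 + G)
X(C, h) = 5*h + C*(6 + h)/(-7 + h) (X(C, h) = ((6 + h)/(-7 + h))*C + 5*h = C*(6 + h)/(-7 + h) + 5*h = 5*h + C*(6 + h)/(-7 + h))
(-3177 + X(-27, -124)) - (-18931 - 1*24171) = (-3177 + (-27*(6 - 124) + 5*(-124)*(-7 - 124))/(-7 - 124)) - (-18931 - 1*24171) = (-3177 + (-27*(-118) + 5*(-124)*(-131))/(-131)) - (-18931 - 24171) = (-3177 - (3186 + 81220)/131) - 1*(-43102) = (-3177 - 1/131*84406) + 43102 = (-3177 - 84406/131) + 43102 = -500593/131 + 43102 = 5145769/131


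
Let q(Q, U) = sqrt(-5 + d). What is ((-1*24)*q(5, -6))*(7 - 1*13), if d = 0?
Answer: 144*I*sqrt(5) ≈ 321.99*I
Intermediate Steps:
q(Q, U) = I*sqrt(5) (q(Q, U) = sqrt(-5 + 0) = sqrt(-5) = I*sqrt(5))
((-1*24)*q(5, -6))*(7 - 1*13) = ((-1*24)*(I*sqrt(5)))*(7 - 1*13) = (-24*I*sqrt(5))*(7 - 13) = -24*I*sqrt(5)*(-6) = 144*I*sqrt(5)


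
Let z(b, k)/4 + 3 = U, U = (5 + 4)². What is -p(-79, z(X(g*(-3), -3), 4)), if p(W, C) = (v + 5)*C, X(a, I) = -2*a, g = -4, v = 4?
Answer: -2808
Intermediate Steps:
U = 81 (U = 9² = 81)
z(b, k) = 312 (z(b, k) = -12 + 4*81 = -12 + 324 = 312)
p(W, C) = 9*C (p(W, C) = (4 + 5)*C = 9*C)
-p(-79, z(X(g*(-3), -3), 4)) = -9*312 = -1*2808 = -2808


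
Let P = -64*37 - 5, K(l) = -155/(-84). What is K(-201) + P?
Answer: -199177/84 ≈ -2371.2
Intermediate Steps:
K(l) = 155/84 (K(l) = -155*(-1/84) = 155/84)
P = -2373 (P = -2368 - 5 = -2373)
K(-201) + P = 155/84 - 2373 = -199177/84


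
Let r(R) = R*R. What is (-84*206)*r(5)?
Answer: -432600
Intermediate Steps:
r(R) = R**2
(-84*206)*r(5) = -84*206*5**2 = -17304*25 = -432600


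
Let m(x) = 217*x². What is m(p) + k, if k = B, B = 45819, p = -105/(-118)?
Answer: 640376181/13924 ≈ 45991.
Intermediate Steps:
p = 105/118 (p = -105*(-1/118) = 105/118 ≈ 0.88983)
k = 45819
m(p) + k = 217*(105/118)² + 45819 = 217*(11025/13924) + 45819 = 2392425/13924 + 45819 = 640376181/13924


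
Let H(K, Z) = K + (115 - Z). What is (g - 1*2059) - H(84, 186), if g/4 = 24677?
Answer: 96636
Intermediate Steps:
g = 98708 (g = 4*24677 = 98708)
H(K, Z) = 115 + K - Z
(g - 1*2059) - H(84, 186) = (98708 - 1*2059) - (115 + 84 - 1*186) = (98708 - 2059) - (115 + 84 - 186) = 96649 - 1*13 = 96649 - 13 = 96636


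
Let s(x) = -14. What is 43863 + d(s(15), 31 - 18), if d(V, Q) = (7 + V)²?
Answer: 43912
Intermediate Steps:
43863 + d(s(15), 31 - 18) = 43863 + (7 - 14)² = 43863 + (-7)² = 43863 + 49 = 43912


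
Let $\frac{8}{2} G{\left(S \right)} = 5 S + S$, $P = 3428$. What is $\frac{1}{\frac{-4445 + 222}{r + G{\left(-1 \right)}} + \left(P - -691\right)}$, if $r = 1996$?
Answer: $\frac{3989}{16422245} \approx 0.0002429$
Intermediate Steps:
$G{\left(S \right)} = \frac{3 S}{2}$ ($G{\left(S \right)} = \frac{5 S + S}{4} = \frac{6 S}{4} = \frac{3 S}{2}$)
$\frac{1}{\frac{-4445 + 222}{r + G{\left(-1 \right)}} + \left(P - -691\right)} = \frac{1}{\frac{-4445 + 222}{1996 + \frac{3}{2} \left(-1\right)} + \left(3428 - -691\right)} = \frac{1}{- \frac{4223}{1996 - \frac{3}{2}} + \left(3428 + 691\right)} = \frac{1}{- \frac{4223}{\frac{3989}{2}} + 4119} = \frac{1}{\left(-4223\right) \frac{2}{3989} + 4119} = \frac{1}{- \frac{8446}{3989} + 4119} = \frac{1}{\frac{16422245}{3989}} = \frac{3989}{16422245}$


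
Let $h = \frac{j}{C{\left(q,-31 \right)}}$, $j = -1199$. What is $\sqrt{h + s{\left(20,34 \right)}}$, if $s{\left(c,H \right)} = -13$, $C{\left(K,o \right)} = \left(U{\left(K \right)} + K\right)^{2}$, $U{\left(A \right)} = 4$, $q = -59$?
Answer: $\frac{2 i \sqrt{10131}}{55} \approx 3.6601 i$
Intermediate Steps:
$C{\left(K,o \right)} = \left(4 + K\right)^{2}$
$h = - \frac{109}{275}$ ($h = - \frac{1199}{\left(4 - 59\right)^{2}} = - \frac{1199}{\left(-55\right)^{2}} = - \frac{1199}{3025} = \left(-1199\right) \frac{1}{3025} = - \frac{109}{275} \approx -0.39636$)
$\sqrt{h + s{\left(20,34 \right)}} = \sqrt{- \frac{109}{275} - 13} = \sqrt{- \frac{3684}{275}} = \frac{2 i \sqrt{10131}}{55}$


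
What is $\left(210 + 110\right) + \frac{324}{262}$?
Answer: $\frac{42082}{131} \approx 321.24$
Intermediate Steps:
$\left(210 + 110\right) + \frac{324}{262} = 320 + 324 \cdot \frac{1}{262} = 320 + \frac{162}{131} = \frac{42082}{131}$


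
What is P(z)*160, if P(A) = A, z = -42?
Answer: -6720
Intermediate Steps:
P(z)*160 = -42*160 = -6720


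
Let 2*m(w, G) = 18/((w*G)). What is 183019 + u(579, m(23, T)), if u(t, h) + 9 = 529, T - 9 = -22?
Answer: 183539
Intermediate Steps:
T = -13 (T = 9 - 22 = -13)
m(w, G) = 9/(G*w) (m(w, G) = (18/((w*G)))/2 = (18/((G*w)))/2 = (18*(1/(G*w)))/2 = (18/(G*w))/2 = 9/(G*w))
u(t, h) = 520 (u(t, h) = -9 + 529 = 520)
183019 + u(579, m(23, T)) = 183019 + 520 = 183539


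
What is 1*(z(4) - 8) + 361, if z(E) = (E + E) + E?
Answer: 365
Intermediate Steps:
z(E) = 3*E (z(E) = 2*E + E = 3*E)
1*(z(4) - 8) + 361 = 1*(3*4 - 8) + 361 = 1*(12 - 8) + 361 = 1*4 + 361 = 4 + 361 = 365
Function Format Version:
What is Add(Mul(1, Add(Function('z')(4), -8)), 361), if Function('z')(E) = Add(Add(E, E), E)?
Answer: 365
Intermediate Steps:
Function('z')(E) = Mul(3, E) (Function('z')(E) = Add(Mul(2, E), E) = Mul(3, E))
Add(Mul(1, Add(Function('z')(4), -8)), 361) = Add(Mul(1, Add(Mul(3, 4), -8)), 361) = Add(Mul(1, Add(12, -8)), 361) = Add(Mul(1, 4), 361) = Add(4, 361) = 365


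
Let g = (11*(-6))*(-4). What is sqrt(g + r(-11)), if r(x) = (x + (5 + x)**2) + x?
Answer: sqrt(278) ≈ 16.673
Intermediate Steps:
g = 264 (g = -66*(-4) = 264)
r(x) = (5 + x)**2 + 2*x
sqrt(g + r(-11)) = sqrt(264 + ((5 - 11)**2 + 2*(-11))) = sqrt(264 + ((-6)**2 - 22)) = sqrt(264 + (36 - 22)) = sqrt(264 + 14) = sqrt(278)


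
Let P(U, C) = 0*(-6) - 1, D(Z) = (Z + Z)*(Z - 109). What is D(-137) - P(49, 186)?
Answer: 67405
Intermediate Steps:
D(Z) = 2*Z*(-109 + Z) (D(Z) = (2*Z)*(-109 + Z) = 2*Z*(-109 + Z))
P(U, C) = -1 (P(U, C) = 0 - 1 = -1)
D(-137) - P(49, 186) = 2*(-137)*(-109 - 137) - 1*(-1) = 2*(-137)*(-246) + 1 = 67404 + 1 = 67405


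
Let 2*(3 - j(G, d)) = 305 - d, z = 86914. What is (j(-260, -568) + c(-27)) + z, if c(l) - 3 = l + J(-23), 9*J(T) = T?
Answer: 1556171/18 ≈ 86454.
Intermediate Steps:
J(T) = T/9
c(l) = 4/9 + l (c(l) = 3 + (l + (⅑)*(-23)) = 3 + (l - 23/9) = 3 + (-23/9 + l) = 4/9 + l)
j(G, d) = -299/2 + d/2 (j(G, d) = 3 - (305 - d)/2 = 3 + (-305/2 + d/2) = -299/2 + d/2)
(j(-260, -568) + c(-27)) + z = ((-299/2 + (½)*(-568)) + (4/9 - 27)) + 86914 = ((-299/2 - 284) - 239/9) + 86914 = (-867/2 - 239/9) + 86914 = -8281/18 + 86914 = 1556171/18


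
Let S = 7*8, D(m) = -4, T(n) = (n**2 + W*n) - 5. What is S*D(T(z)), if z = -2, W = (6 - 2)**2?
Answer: -224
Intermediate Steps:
W = 16 (W = 4**2 = 16)
T(n) = -5 + n**2 + 16*n (T(n) = (n**2 + 16*n) - 5 = -5 + n**2 + 16*n)
S = 56
S*D(T(z)) = 56*(-4) = -224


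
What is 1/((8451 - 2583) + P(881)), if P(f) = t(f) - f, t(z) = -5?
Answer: 1/4982 ≈ 0.00020072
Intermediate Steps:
P(f) = -5 - f
1/((8451 - 2583) + P(881)) = 1/((8451 - 2583) + (-5 - 1*881)) = 1/(5868 + (-5 - 881)) = 1/(5868 - 886) = 1/4982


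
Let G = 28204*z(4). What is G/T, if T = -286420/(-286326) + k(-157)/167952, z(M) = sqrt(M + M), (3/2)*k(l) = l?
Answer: 75350157934656*sqrt(2)/1335412307 ≈ 79797.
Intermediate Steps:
k(l) = 2*l/3
z(M) = sqrt(2)*sqrt(M) (z(M) = sqrt(2*M) = sqrt(2)*sqrt(M))
T = 1335412307/1335806232 (T = -286420/(-286326) + ((2/3)*(-157))/167952 = -286420*(-1/286326) - 314/3*1/167952 = 143210/143163 - 157/251928 = 1335412307/1335806232 ≈ 0.99971)
G = 56408*sqrt(2) (G = 28204*(sqrt(2)*sqrt(4)) = 28204*(sqrt(2)*2) = 28204*(2*sqrt(2)) = 56408*sqrt(2) ≈ 79773.)
G/T = (56408*sqrt(2))/(1335412307/1335806232) = (56408*sqrt(2))*(1335806232/1335412307) = 75350157934656*sqrt(2)/1335412307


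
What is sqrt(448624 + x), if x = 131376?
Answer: 100*sqrt(58) ≈ 761.58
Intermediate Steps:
sqrt(448624 + x) = sqrt(448624 + 131376) = sqrt(580000) = 100*sqrt(58)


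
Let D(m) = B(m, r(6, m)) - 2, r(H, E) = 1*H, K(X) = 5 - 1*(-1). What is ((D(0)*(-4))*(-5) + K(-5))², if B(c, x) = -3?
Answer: 8836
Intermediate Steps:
K(X) = 6 (K(X) = 5 + 1 = 6)
r(H, E) = H
D(m) = -5 (D(m) = -3 - 2 = -5)
((D(0)*(-4))*(-5) + K(-5))² = (-5*(-4)*(-5) + 6)² = (20*(-5) + 6)² = (-100 + 6)² = (-94)² = 8836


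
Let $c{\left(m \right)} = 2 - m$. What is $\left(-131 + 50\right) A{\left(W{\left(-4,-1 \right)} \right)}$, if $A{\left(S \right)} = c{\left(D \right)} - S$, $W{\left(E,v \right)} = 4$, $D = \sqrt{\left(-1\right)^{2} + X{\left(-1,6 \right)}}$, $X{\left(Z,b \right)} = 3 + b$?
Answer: $162 + 81 \sqrt{10} \approx 418.14$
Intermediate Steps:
$D = \sqrt{10}$ ($D = \sqrt{\left(-1\right)^{2} + \left(3 + 6\right)} = \sqrt{1 + 9} = \sqrt{10} \approx 3.1623$)
$A{\left(S \right)} = 2 - S - \sqrt{10}$ ($A{\left(S \right)} = \left(2 - \sqrt{10}\right) - S = 2 - S - \sqrt{10}$)
$\left(-131 + 50\right) A{\left(W{\left(-4,-1 \right)} \right)} = \left(-131 + 50\right) \left(2 - 4 - \sqrt{10}\right) = - 81 \left(2 - 4 - \sqrt{10}\right) = - 81 \left(-2 - \sqrt{10}\right) = 162 + 81 \sqrt{10}$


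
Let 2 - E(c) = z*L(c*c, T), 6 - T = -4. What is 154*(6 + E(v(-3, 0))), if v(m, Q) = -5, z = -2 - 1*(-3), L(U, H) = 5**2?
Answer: -2618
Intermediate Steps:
T = 10 (T = 6 - 1*(-4) = 6 + 4 = 10)
L(U, H) = 25
z = 1 (z = -2 + 3 = 1)
E(c) = -23 (E(c) = 2 - 25 = -23)
154*(6 + E(v(-3, 0))) = 154*(6 - 23) = 154*(-17) = -2618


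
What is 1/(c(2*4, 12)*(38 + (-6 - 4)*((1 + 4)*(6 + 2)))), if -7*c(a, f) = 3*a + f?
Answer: 7/13032 ≈ 0.00053714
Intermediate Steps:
c(a, f) = -3*a/7 - f/7 (c(a, f) = -(3*a + f)/7 = -(f + 3*a)/7 = -3*a/7 - f/7)
1/(c(2*4, 12)*(38 + (-6 - 4)*((1 + 4)*(6 + 2)))) = 1/((-6*4/7 - 1/7*12)*(38 + (-6 - 4)*((1 + 4)*(6 + 2)))) = 1/((-3/7*8 - 12/7)*(38 - 50*8)) = 1/((-24/7 - 12/7)*(38 - 10*40)) = 1/(-36*(38 - 400)/7) = 1/(-36/7*(-362)) = 1/(13032/7) = 7/13032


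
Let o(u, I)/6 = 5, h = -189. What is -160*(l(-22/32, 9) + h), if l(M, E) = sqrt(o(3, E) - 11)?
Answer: 30240 - 160*sqrt(19) ≈ 29543.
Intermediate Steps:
o(u, I) = 30 (o(u, I) = 6*5 = 30)
l(M, E) = sqrt(19) (l(M, E) = sqrt(30 - 11) = sqrt(19))
-160*(l(-22/32, 9) + h) = -160*(sqrt(19) - 189) = -160*(-189 + sqrt(19)) = 30240 - 160*sqrt(19)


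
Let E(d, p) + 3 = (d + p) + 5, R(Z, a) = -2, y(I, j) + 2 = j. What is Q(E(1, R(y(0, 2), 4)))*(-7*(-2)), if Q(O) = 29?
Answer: 406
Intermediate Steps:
y(I, j) = -2 + j
E(d, p) = 2 + d + p (E(d, p) = -3 + ((d + p) + 5) = -3 + (5 + d + p) = 2 + d + p)
Q(E(1, R(y(0, 2), 4)))*(-7*(-2)) = 29*(-7*(-2)) = 29*14 = 406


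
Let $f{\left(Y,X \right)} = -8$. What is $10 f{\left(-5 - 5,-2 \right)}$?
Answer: $-80$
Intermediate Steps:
$10 f{\left(-5 - 5,-2 \right)} = 10 \left(-8\right) = -80$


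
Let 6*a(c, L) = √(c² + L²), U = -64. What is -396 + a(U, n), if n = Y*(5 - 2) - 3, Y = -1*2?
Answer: -396 + √4177/6 ≈ -385.23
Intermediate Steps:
Y = -2
n = -9 (n = -2*(5 - 2) - 3 = -2*3 - 3 = -6 - 3 = -9)
a(c, L) = √(L² + c²)/6 (a(c, L) = √(c² + L²)/6 = √(L² + c²)/6)
-396 + a(U, n) = -396 + √((-9)² + (-64)²)/6 = -396 + √(81 + 4096)/6 = -396 + √4177/6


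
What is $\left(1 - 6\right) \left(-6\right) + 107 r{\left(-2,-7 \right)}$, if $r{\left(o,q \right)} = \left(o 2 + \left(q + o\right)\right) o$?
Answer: $2812$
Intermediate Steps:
$r{\left(o,q \right)} = o \left(q + 3 o\right)$ ($r{\left(o,q \right)} = \left(2 o + \left(o + q\right)\right) o = \left(q + 3 o\right) o = o \left(q + 3 o\right)$)
$\left(1 - 6\right) \left(-6\right) + 107 r{\left(-2,-7 \right)} = \left(1 - 6\right) \left(-6\right) + 107 \left(- 2 \left(-7 + 3 \left(-2\right)\right)\right) = \left(-5\right) \left(-6\right) + 107 \left(- 2 \left(-7 - 6\right)\right) = 30 + 107 \left(\left(-2\right) \left(-13\right)\right) = 30 + 107 \cdot 26 = 30 + 2782 = 2812$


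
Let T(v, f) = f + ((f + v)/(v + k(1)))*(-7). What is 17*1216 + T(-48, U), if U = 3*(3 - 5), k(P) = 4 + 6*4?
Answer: 206471/10 ≈ 20647.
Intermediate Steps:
k(P) = 28 (k(P) = 4 + 24 = 28)
U = -6 (U = 3*(-2) = -6)
T(v, f) = f - 7*(f + v)/(28 + v) (T(v, f) = f + ((f + v)/(v + 28))*(-7) = f + ((f + v)/(28 + v))*(-7) = f - 7*(f + v)/(28 + v))
17*1216 + T(-48, U) = 17*1216 + (-7*(-48) + 21*(-6) - 6*(-48))/(28 - 48) = 20672 + (336 - 126 + 288)/(-20) = 20672 - 1/20*498 = 20672 - 249/10 = 206471/10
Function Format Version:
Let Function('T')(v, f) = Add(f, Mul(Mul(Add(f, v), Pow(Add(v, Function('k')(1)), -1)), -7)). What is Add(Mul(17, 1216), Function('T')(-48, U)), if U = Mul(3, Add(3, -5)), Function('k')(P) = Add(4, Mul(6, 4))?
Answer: Rational(206471, 10) ≈ 20647.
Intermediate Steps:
Function('k')(P) = 28 (Function('k')(P) = Add(4, 24) = 28)
U = -6 (U = Mul(3, -2) = -6)
Function('T')(v, f) = Add(f, Mul(-7, Pow(Add(28, v), -1), Add(f, v))) (Function('T')(v, f) = Add(f, Mul(Mul(Add(f, v), Pow(Add(v, 28), -1)), -7)) = Add(f, Mul(Mul(Add(f, v), Pow(Add(28, v), -1)), -7)) = Add(f, Mul(Mul(Pow(Add(28, v), -1), Add(f, v)), -7)) = Add(f, Mul(-7, Pow(Add(28, v), -1), Add(f, v))))
Add(Mul(17, 1216), Function('T')(-48, U)) = Add(Mul(17, 1216), Mul(Pow(Add(28, -48), -1), Add(Mul(-7, -48), Mul(21, -6), Mul(-6, -48)))) = Add(20672, Mul(Pow(-20, -1), Add(336, -126, 288))) = Add(20672, Mul(Rational(-1, 20), 498)) = Add(20672, Rational(-249, 10)) = Rational(206471, 10)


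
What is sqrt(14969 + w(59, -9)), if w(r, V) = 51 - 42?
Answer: sqrt(14978) ≈ 122.38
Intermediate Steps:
w(r, V) = 9
sqrt(14969 + w(59, -9)) = sqrt(14969 + 9) = sqrt(14978)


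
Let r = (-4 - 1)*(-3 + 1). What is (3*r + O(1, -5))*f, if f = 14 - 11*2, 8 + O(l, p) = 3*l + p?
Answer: -160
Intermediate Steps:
O(l, p) = -8 + p + 3*l (O(l, p) = -8 + (3*l + p) = -8 + (p + 3*l) = -8 + p + 3*l)
r = 10 (r = -5*(-2) = 10)
f = -8 (f = 14 - 22 = -8)
(3*r + O(1, -5))*f = (3*10 + (-8 - 5 + 3*1))*(-8) = (30 + (-8 - 5 + 3))*(-8) = (30 - 10)*(-8) = 20*(-8) = -160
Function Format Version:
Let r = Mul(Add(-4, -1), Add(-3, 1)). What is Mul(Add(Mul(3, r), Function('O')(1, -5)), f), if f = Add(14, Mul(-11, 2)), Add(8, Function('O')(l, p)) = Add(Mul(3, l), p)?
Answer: -160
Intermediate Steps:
Function('O')(l, p) = Add(-8, p, Mul(3, l)) (Function('O')(l, p) = Add(-8, Add(Mul(3, l), p)) = Add(-8, Add(p, Mul(3, l))) = Add(-8, p, Mul(3, l)))
r = 10 (r = Mul(-5, -2) = 10)
f = -8 (f = Add(14, -22) = -8)
Mul(Add(Mul(3, r), Function('O')(1, -5)), f) = Mul(Add(Mul(3, 10), Add(-8, -5, Mul(3, 1))), -8) = Mul(Add(30, Add(-8, -5, 3)), -8) = Mul(Add(30, -10), -8) = Mul(20, -8) = -160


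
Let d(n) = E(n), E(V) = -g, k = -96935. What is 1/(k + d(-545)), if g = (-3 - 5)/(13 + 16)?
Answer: -29/2811107 ≈ -1.0316e-5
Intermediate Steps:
g = -8/29 ≈ -0.27586
E(V) = 8/29 (E(V) = -1*(-8/29) = 8/29)
d(n) = 8/29
1/(k + d(-545)) = 1/(-96935 + 8/29) = 1/(-2811107/29) = -29/2811107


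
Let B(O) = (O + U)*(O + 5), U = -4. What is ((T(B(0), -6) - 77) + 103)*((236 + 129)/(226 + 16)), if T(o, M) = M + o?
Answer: 0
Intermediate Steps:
B(O) = (-4 + O)*(5 + O) (B(O) = (O - 4)*(O + 5) = (-4 + O)*(5 + O))
((T(B(0), -6) - 77) + 103)*((236 + 129)/(226 + 16)) = (((-6 + (-20 + 0 + 0²)) - 77) + 103)*((236 + 129)/(226 + 16)) = (((-6 + (-20 + 0 + 0)) - 77) + 103)*(365/242) = (((-6 - 20) - 77) + 103)*(365*(1/242)) = ((-26 - 77) + 103)*(365/242) = (-103 + 103)*(365/242) = 0*(365/242) = 0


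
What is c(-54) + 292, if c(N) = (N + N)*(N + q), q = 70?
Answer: -1436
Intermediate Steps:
c(N) = 2*N*(70 + N) (c(N) = (N + N)*(N + 70) = (2*N)*(70 + N) = 2*N*(70 + N))
c(-54) + 292 = 2*(-54)*(70 - 54) + 292 = 2*(-54)*16 + 292 = -1728 + 292 = -1436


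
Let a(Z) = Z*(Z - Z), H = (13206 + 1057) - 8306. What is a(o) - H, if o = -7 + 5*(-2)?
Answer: -5957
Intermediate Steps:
H = 5957 (H = 14263 - 8306 = 5957)
o = -17 (o = -7 - 10 = -17)
a(Z) = 0 (a(Z) = Z*0 = 0)
a(o) - H = 0 - 1*5957 = 0 - 5957 = -5957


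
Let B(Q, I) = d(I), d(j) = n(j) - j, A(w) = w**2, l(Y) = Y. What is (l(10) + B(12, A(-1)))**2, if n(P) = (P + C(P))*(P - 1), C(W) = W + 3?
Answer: 81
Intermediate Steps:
C(W) = 3 + W
n(P) = (-1 + P)*(3 + 2*P) (n(P) = (P + (3 + P))*(P - 1) = (3 + 2*P)*(-1 + P) = (-1 + P)*(3 + 2*P))
d(j) = -3 + 2*j**2 (d(j) = (-3 + j + 2*j**2) - j = -3 + 2*j**2)
B(Q, I) = -3 + 2*I**2
(l(10) + B(12, A(-1)))**2 = (10 + (-3 + 2*((-1)**2)**2))**2 = (10 + (-3 + 2*1**2))**2 = (10 + (-3 + 2*1))**2 = (10 + (-3 + 2))**2 = (10 - 1)**2 = 9**2 = 81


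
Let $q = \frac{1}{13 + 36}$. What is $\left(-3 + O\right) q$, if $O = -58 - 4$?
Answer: $- \frac{65}{49} \approx -1.3265$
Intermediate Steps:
$O = -62$
$q = \frac{1}{49} \approx 0.020408$
$\left(-3 + O\right) q = \left(-3 - 62\right) \frac{1}{49} = \left(-65\right) \frac{1}{49} = - \frac{65}{49}$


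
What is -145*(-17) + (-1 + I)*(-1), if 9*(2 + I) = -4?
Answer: 22216/9 ≈ 2468.4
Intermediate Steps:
I = -22/9 (I = -2 + (1/9)*(-4) = -2 - 4/9 = -22/9 ≈ -2.4444)
-145*(-17) + (-1 + I)*(-1) = -145*(-17) + (-1 - 22/9)*(-1) = 2465 - 31/9*(-1) = 2465 + 31/9 = 22216/9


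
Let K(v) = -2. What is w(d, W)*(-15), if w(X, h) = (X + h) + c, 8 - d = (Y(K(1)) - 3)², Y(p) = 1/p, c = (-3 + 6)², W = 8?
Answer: -765/4 ≈ -191.25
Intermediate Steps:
c = 9 (c = 3² = 9)
d = -17/4 (d = 8 - (1/(-2) - 3)² = 8 - (-½ - 3)² = 8 - (-7/2)² = 8 - 1*49/4 = 8 - 49/4 = -17/4 ≈ -4.2500)
w(X, h) = 9 + X + h (w(X, h) = (X + h) + 9 = 9 + X + h)
w(d, W)*(-15) = (9 - 17/4 + 8)*(-15) = (51/4)*(-15) = -765/4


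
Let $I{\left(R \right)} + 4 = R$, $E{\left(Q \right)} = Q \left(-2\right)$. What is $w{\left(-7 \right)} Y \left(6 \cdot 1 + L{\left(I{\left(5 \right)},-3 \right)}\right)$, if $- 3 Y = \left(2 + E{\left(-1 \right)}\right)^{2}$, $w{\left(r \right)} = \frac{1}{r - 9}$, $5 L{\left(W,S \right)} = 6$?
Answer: $\frac{12}{5} \approx 2.4$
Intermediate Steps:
$E{\left(Q \right)} = - 2 Q$
$I{\left(R \right)} = -4 + R$
$L{\left(W,S \right)} = \frac{6}{5}$ ($L{\left(W,S \right)} = \frac{1}{5} \cdot 6 = \frac{6}{5}$)
$w{\left(r \right)} = \frac{1}{-9 + r}$
$Y = - \frac{16}{3}$ ($Y = - \frac{\left(2 - -2\right)^{2}}{3} = - \frac{\left(2 + 2\right)^{2}}{3} = - \frac{4^{2}}{3} = \left(- \frac{1}{3}\right) 16 = - \frac{16}{3} \approx -5.3333$)
$w{\left(-7 \right)} Y \left(6 \cdot 1 + L{\left(I{\left(5 \right)},-3 \right)}\right) = \frac{1}{-9 - 7} \left(- \frac{16}{3}\right) \left(6 \cdot 1 + \frac{6}{5}\right) = \frac{1}{-16} \left(- \frac{16}{3}\right) \left(6 + \frac{6}{5}\right) = \left(- \frac{1}{16}\right) \left(- \frac{16}{3}\right) \frac{36}{5} = \frac{1}{3} \cdot \frac{36}{5} = \frac{12}{5}$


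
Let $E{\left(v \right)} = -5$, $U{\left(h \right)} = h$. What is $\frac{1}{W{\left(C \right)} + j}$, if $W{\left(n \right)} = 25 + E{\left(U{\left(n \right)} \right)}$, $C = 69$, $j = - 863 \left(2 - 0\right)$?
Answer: $- \frac{1}{1706} \approx -0.00058617$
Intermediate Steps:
$j = -1726$ ($j = - 863 \left(2 + 0\right) = \left(-863\right) 2 = -1726$)
$W{\left(n \right)} = 20$ ($W{\left(n \right)} = 25 - 5 = 20$)
$\frac{1}{W{\left(C \right)} + j} = \frac{1}{20 - 1726} = \frac{1}{-1706} = - \frac{1}{1706}$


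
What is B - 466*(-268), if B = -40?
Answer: 124848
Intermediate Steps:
B - 466*(-268) = -40 - 466*(-268) = -40 + 124888 = 124848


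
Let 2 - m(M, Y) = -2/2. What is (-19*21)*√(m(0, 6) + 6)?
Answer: -1197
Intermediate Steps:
m(M, Y) = 3 (m(M, Y) = 2 - (-2)/2 = 2 - 1*(-1) = 2 + 1 = 3)
(-19*21)*√(m(0, 6) + 6) = (-19*21)*√(3 + 6) = -399*√9 = -399*3 = -1197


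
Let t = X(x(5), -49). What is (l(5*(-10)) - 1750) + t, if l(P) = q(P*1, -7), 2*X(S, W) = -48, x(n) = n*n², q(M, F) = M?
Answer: -1824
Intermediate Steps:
x(n) = n³
X(S, W) = -24 (X(S, W) = (½)*(-48) = -24)
l(P) = P (l(P) = P*1 = P)
t = -24
(l(5*(-10)) - 1750) + t = (5*(-10) - 1750) - 24 = (-50 - 1750) - 24 = -1800 - 24 = -1824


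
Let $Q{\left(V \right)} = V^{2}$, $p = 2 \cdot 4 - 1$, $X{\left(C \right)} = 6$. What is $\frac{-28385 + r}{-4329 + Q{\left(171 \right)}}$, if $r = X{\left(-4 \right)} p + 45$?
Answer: $- \frac{14149}{12456} \approx -1.1359$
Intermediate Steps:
$p = 7$ ($p = 8 - 1 = 7$)
$r = 87$ ($r = 6 \cdot 7 + 45 = 42 + 45 = 87$)
$\frac{-28385 + r}{-4329 + Q{\left(171 \right)}} = \frac{-28385 + 87}{-4329 + 171^{2}} = - \frac{28298}{-4329 + 29241} = - \frac{28298}{24912} = \left(-28298\right) \frac{1}{24912} = - \frac{14149}{12456}$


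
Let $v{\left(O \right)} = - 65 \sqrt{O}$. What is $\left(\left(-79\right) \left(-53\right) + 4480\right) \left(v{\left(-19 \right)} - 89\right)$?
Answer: $-771363 - 563355 i \sqrt{19} \approx -7.7136 \cdot 10^{5} - 2.4556 \cdot 10^{6} i$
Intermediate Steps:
$\left(\left(-79\right) \left(-53\right) + 4480\right) \left(v{\left(-19 \right)} - 89\right) = \left(\left(-79\right) \left(-53\right) + 4480\right) \left(- 65 \sqrt{-19} - 89\right) = \left(4187 + 4480\right) \left(- 65 i \sqrt{19} - 89\right) = 8667 \left(- 65 i \sqrt{19} - 89\right) = 8667 \left(-89 - 65 i \sqrt{19}\right) = -771363 - 563355 i \sqrt{19}$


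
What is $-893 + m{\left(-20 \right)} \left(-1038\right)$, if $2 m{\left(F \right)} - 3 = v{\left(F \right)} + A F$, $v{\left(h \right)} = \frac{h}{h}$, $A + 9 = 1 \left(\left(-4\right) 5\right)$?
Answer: $-303989$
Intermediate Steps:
$A = -29$ ($A = -9 + 1 \left(\left(-4\right) 5\right) = -9 + 1 \left(-20\right) = -9 - 20 = -29$)
$v{\left(h \right)} = 1$
$m{\left(F \right)} = 2 - \frac{29 F}{2}$ ($m{\left(F \right)} = \frac{3}{2} + \frac{1 - 29 F}{2} = \frac{3}{2} - \left(- \frac{1}{2} + \frac{29 F}{2}\right) = 2 - \frac{29 F}{2}$)
$-893 + m{\left(-20 \right)} \left(-1038\right) = -893 + \left(2 - -290\right) \left(-1038\right) = -893 + \left(2 + 290\right) \left(-1038\right) = -893 + 292 \left(-1038\right) = -893 - 303096 = -303989$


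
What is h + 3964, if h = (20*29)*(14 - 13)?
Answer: 4544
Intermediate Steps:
h = 580 (h = 580*1 = 580)
h + 3964 = 580 + 3964 = 4544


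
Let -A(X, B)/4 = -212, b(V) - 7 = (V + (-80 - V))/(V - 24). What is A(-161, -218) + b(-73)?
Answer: 83015/97 ≈ 855.82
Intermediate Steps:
b(V) = 7 - 80/(-24 + V) (b(V) = 7 + (V + (-80 - V))/(V - 24) = 7 - 80/(-24 + V))
A(X, B) = 848 (A(X, B) = -4*(-212) = 848)
A(-161, -218) + b(-73) = 848 + (-248 + 7*(-73))/(-24 - 73) = 848 + (-248 - 511)/(-97) = 848 - 1/97*(-759) = 848 + 759/97 = 83015/97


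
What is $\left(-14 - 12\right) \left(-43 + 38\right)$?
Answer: $130$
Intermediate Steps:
$\left(-14 - 12\right) \left(-43 + 38\right) = \left(-26\right) \left(-5\right) = 130$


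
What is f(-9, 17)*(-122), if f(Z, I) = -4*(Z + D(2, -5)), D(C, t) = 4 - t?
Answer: 0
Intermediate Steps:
f(Z, I) = -36 - 4*Z (f(Z, I) = -4*(Z + (4 - 1*(-5))) = -4*(Z + (4 + 5)) = -4*(Z + 9) = -4*(9 + Z) = -36 - 4*Z)
f(-9, 17)*(-122) = (-36 - 4*(-9))*(-122) = (-36 + 36)*(-122) = 0*(-122) = 0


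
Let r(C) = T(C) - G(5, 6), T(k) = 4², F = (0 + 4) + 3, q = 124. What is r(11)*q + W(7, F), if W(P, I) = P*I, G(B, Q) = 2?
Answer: 1785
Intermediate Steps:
F = 7 (F = 4 + 3 = 7)
T(k) = 16
W(P, I) = I*P
r(C) = 14 (r(C) = 16 - 1*2 = 16 - 2 = 14)
r(11)*q + W(7, F) = 14*124 + 7*7 = 1736 + 49 = 1785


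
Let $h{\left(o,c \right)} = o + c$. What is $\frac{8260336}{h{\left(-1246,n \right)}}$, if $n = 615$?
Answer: $- \frac{8260336}{631} \approx -13091.0$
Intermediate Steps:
$h{\left(o,c \right)} = c + o$
$\frac{8260336}{h{\left(-1246,n \right)}} = \frac{8260336}{615 - 1246} = \frac{8260336}{-631} = 8260336 \left(- \frac{1}{631}\right) = - \frac{8260336}{631}$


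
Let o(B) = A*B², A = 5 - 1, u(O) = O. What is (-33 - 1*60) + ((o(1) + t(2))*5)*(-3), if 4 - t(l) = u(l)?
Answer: -183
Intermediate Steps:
t(l) = 4 - l
A = 4
o(B) = 4*B²
(-33 - 1*60) + ((o(1) + t(2))*5)*(-3) = (-33 - 1*60) + ((4*1² + (4 - 1*2))*5)*(-3) = (-33 - 60) + ((4*1 + (4 - 2))*5)*(-3) = -93 + ((4 + 2)*5)*(-3) = -93 + (6*5)*(-3) = -93 + 30*(-3) = -93 - 90 = -183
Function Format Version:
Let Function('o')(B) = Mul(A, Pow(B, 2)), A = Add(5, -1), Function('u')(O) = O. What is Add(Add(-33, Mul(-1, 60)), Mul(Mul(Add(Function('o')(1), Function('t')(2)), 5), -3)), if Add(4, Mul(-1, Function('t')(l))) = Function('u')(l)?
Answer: -183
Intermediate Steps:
Function('t')(l) = Add(4, Mul(-1, l))
A = 4
Function('o')(B) = Mul(4, Pow(B, 2))
Add(Add(-33, Mul(-1, 60)), Mul(Mul(Add(Function('o')(1), Function('t')(2)), 5), -3)) = Add(Add(-33, Mul(-1, 60)), Mul(Mul(Add(Mul(4, Pow(1, 2)), Add(4, Mul(-1, 2))), 5), -3)) = Add(Add(-33, -60), Mul(Mul(Add(Mul(4, 1), Add(4, -2)), 5), -3)) = Add(-93, Mul(Mul(Add(4, 2), 5), -3)) = Add(-93, Mul(Mul(6, 5), -3)) = Add(-93, Mul(30, -3)) = Add(-93, -90) = -183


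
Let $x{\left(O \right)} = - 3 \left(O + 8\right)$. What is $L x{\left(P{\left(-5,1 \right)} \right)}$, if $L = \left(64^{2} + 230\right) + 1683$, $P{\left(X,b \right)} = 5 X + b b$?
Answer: $288432$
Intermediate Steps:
$P{\left(X,b \right)} = b^{2} + 5 X$ ($P{\left(X,b \right)} = 5 X + b^{2} = b^{2} + 5 X$)
$L = 6009$ ($L = \left(4096 + 230\right) + 1683 = 4326 + 1683 = 6009$)
$x{\left(O \right)} = -24 - 3 O$ ($x{\left(O \right)} = - 3 \left(8 + O\right) = -24 - 3 O$)
$L x{\left(P{\left(-5,1 \right)} \right)} = 6009 \left(-24 - 3 \left(1^{2} + 5 \left(-5\right)\right)\right) = 6009 \left(-24 - 3 \left(1 - 25\right)\right) = 6009 \left(-24 - -72\right) = 6009 \left(-24 + 72\right) = 6009 \cdot 48 = 288432$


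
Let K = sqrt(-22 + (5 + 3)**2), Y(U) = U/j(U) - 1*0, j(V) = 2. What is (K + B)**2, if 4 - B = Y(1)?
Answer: 217/4 + 7*sqrt(42) ≈ 99.615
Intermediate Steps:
Y(U) = U/2 (Y(U) = U/2 - 1*0 = U*(1/2) + 0 = U/2 + 0 = U/2)
B = 7/2 (B = 4 - 1/2 = 7/2 ≈ 3.5000)
K = sqrt(42) (K = sqrt(-22 + 8**2) = sqrt(-22 + 64) = sqrt(42) ≈ 6.4807)
(K + B)**2 = (sqrt(42) + 7/2)**2 = (7/2 + sqrt(42))**2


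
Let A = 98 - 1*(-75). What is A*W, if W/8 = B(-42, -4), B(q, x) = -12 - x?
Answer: -11072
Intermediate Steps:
A = 173 (A = 98 + 75 = 173)
W = -64 (W = 8*(-12 - 1*(-4)) = 8*(-12 + 4) = 8*(-8) = -64)
A*W = 173*(-64) = -11072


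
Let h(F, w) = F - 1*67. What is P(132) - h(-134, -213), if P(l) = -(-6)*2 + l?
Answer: 345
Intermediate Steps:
P(l) = 12 + l (P(l) = -6*(-2) + l = 12 + l)
h(F, w) = -67 + F (h(F, w) = F - 67 = -67 + F)
P(132) - h(-134, -213) = (12 + 132) - (-67 - 134) = 144 - 1*(-201) = 144 + 201 = 345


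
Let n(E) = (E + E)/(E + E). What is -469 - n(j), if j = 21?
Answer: -470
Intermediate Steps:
n(E) = 1 (n(E) = (2*E)/((2*E)) = (2*E)*(1/(2*E)) = 1)
-469 - n(j) = -469 - 1*1 = -469 - 1 = -470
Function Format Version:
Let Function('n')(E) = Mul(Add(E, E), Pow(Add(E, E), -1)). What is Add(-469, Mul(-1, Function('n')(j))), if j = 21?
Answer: -470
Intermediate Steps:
Function('n')(E) = 1 (Function('n')(E) = Mul(Mul(2, E), Pow(Mul(2, E), -1)) = Mul(Mul(2, E), Mul(Rational(1, 2), Pow(E, -1))) = 1)
Add(-469, Mul(-1, Function('n')(j))) = Add(-469, Mul(-1, 1)) = Add(-469, -1) = -470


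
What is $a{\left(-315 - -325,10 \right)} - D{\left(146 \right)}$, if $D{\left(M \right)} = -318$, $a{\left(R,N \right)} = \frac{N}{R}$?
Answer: $319$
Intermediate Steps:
$a{\left(-315 - -325,10 \right)} - D{\left(146 \right)} = \frac{10}{-315 - -325} - -318 = \frac{10}{-315 + 325} + 318 = \frac{10}{10} + 318 = 10 \cdot \frac{1}{10} + 318 = 1 + 318 = 319$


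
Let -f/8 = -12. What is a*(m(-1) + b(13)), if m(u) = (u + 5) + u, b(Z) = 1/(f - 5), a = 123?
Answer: 33702/91 ≈ 370.35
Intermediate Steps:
f = 96 (f = -8*(-12) = 96)
b(Z) = 1/91 (b(Z) = 1/(96 - 5) = 1/91)
m(u) = 5 + 2*u (m(u) = (5 + u) + u = 5 + 2*u)
a*(m(-1) + b(13)) = 123*((5 + 2*(-1)) + 1/91) = 123*((5 - 2) + 1/91) = 123*(3 + 1/91) = 123*(274/91) = 33702/91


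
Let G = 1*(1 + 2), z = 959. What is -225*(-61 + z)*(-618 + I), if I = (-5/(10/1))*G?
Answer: 125169975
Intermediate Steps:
G = 3 (G = 1*3 = 3)
I = -3/2 (I = -5/(10/1)*3 = -5/(10*1)*3 = -5/10*3 = -5*⅒*3 = -½*3 = -3/2 ≈ -1.5000)
-225*(-61 + z)*(-618 + I) = -225*(-61 + 959)*(-618 - 3/2) = -202050*(-1239)/2 = -225*(-556311) = 125169975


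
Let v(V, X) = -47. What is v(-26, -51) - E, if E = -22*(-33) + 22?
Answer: -795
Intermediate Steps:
E = 748 (E = 726 + 22 = 748)
v(-26, -51) - E = -47 - 1*748 = -47 - 748 = -795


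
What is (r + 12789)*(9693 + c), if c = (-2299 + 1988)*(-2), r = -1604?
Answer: 115373275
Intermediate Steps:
c = 622 (c = -311*(-2) = 622)
(r + 12789)*(9693 + c) = (-1604 + 12789)*(9693 + 622) = 11185*10315 = 115373275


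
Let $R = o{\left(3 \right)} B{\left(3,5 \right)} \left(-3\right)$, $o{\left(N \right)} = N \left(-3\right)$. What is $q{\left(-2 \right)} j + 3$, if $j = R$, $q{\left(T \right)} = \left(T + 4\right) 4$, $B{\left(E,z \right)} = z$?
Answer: $1083$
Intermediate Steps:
$o{\left(N \right)} = - 3 N$
$q{\left(T \right)} = 16 + 4 T$ ($q{\left(T \right)} = \left(4 + T\right) 4 = 16 + 4 T$)
$R = 135$ ($R = \left(-3\right) 3 \cdot 5 \left(-3\right) = \left(-9\right) 5 \left(-3\right) = \left(-45\right) \left(-3\right) = 135$)
$j = 135$
$q{\left(-2 \right)} j + 3 = \left(16 + 4 \left(-2\right)\right) 135 + 3 = \left(16 - 8\right) 135 + 3 = 8 \cdot 135 + 3 = 1080 + 3 = 1083$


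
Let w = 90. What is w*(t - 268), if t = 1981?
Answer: 154170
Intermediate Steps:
w*(t - 268) = 90*(1981 - 268) = 90*1713 = 154170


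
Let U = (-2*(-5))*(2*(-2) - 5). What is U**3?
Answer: -729000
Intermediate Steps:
U = -90 (U = 10*(-4 - 5) = 10*(-9) = -90)
U**3 = (-90)**3 = -729000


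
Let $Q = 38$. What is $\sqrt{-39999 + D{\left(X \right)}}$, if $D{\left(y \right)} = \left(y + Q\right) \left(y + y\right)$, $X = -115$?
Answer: $i \sqrt{22289} \approx 149.29 i$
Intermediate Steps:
$D{\left(y \right)} = 2 y \left(38 + y\right)$ ($D{\left(y \right)} = \left(y + 38\right) \left(y + y\right) = \left(38 + y\right) 2 y = 2 y \left(38 + y\right)$)
$\sqrt{-39999 + D{\left(X \right)}} = \sqrt{-39999 + 2 \left(-115\right) \left(38 - 115\right)} = \sqrt{-39999 + 2 \left(-115\right) \left(-77\right)} = \sqrt{-39999 + 17710} = \sqrt{-22289} = i \sqrt{22289}$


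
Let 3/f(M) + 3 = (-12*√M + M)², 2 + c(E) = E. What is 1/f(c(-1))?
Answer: -142 + 24*I*√3 ≈ -142.0 + 41.569*I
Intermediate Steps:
c(E) = -2 + E
f(M) = 3/(-3 + (M - 12*√M)²) (f(M) = 3/(-3 + (-12*√M + M)²) = 3/(-3 + (M - 12*√M)²))
1/f(c(-1)) = 1/(3/(-3 + (-(-2 - 1) + 12*√(-2 - 1))²)) = 1/(3/(-3 + (-1*(-3) + 12*√(-3))²)) = 1/(3/(-3 + (3 + 12*(I*√3))²)) = 1/(3/(-3 + (3 + 12*I*√3)²)) = -1 + (3 + 12*I*√3)²/3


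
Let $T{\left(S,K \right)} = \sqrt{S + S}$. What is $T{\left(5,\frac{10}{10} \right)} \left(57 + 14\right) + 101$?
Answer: $101 + 71 \sqrt{10} \approx 325.52$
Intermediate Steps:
$T{\left(S,K \right)} = \sqrt{2} \sqrt{S}$ ($T{\left(S,K \right)} = \sqrt{2 S} = \sqrt{2} \sqrt{S}$)
$T{\left(5,\frac{10}{10} \right)} \left(57 + 14\right) + 101 = \sqrt{2} \sqrt{5} \left(57 + 14\right) + 101 = \sqrt{10} \cdot 71 + 101 = 71 \sqrt{10} + 101 = 101 + 71 \sqrt{10}$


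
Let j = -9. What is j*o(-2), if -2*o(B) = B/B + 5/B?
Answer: -27/4 ≈ -6.7500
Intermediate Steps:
o(B) = -1/2 - 5/(2*B) (o(B) = -(B/B + 5/B)/2 = -(1 + 5/B)/2 = -1/2 - 5/(2*B))
j*o(-2) = -9*(-5 - 1*(-2))/(2*(-2)) = -9*(-1)*(-5 + 2)/(2*2) = -9*(-1)*(-3)/(2*2) = -9*3/4 = -27/4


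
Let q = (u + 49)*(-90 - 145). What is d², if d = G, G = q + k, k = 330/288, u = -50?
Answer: 128482225/2304 ≈ 55765.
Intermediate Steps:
q = 235 (q = (-50 + 49)*(-90 - 145) = -1*(-235) = 235)
k = 55/48 (k = 330*(1/288) = 55/48 ≈ 1.1458)
G = 11335/48 (G = 235 + 55/48 = 11335/48 ≈ 236.15)
d = 11335/48 ≈ 236.15
d² = (11335/48)² = 128482225/2304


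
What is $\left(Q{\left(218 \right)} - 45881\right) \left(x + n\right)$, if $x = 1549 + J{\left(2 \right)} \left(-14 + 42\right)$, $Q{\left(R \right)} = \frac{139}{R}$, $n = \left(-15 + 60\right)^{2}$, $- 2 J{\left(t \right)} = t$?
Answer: $- \frac{17733402387}{109} \approx -1.6269 \cdot 10^{8}$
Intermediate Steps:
$J{\left(t \right)} = - \frac{t}{2}$
$n = 2025$ ($n = 45^{2} = 2025$)
$x = 1521$ ($x = 1549 + \left(- \frac{1}{2}\right) 2 \left(-14 + 42\right) = 1549 - 28 = 1521$)
$\left(Q{\left(218 \right)} - 45881\right) \left(x + n\right) = \left(\frac{139}{218} - 45881\right) \left(1521 + 2025\right) = \left(139 \cdot \frac{1}{218} - 45881\right) 3546 = \left(\frac{139}{218} - 45881\right) 3546 = \left(- \frac{10001919}{218}\right) 3546 = - \frac{17733402387}{109}$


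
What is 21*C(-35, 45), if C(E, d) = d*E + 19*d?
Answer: -15120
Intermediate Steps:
C(E, d) = 19*d + E*d (C(E, d) = E*d + 19*d = 19*d + E*d)
21*C(-35, 45) = 21*(45*(19 - 35)) = 21*(45*(-16)) = 21*(-720) = -15120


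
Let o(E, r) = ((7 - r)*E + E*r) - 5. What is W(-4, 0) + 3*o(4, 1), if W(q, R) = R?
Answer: 69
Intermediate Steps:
o(E, r) = -5 + E*r + E*(7 - r) (o(E, r) = (E*(7 - r) + E*r) - 5 = (E*r + E*(7 - r)) - 5 = -5 + E*r + E*(7 - r))
W(-4, 0) + 3*o(4, 1) = 0 + 3*(-5 + 7*4) = 0 + 3*(-5 + 28) = 0 + 3*23 = 0 + 69 = 69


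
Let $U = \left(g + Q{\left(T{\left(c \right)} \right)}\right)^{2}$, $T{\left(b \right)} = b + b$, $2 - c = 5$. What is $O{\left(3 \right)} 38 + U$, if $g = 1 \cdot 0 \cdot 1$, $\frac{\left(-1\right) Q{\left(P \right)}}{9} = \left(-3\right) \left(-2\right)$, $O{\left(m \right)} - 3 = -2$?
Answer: $2954$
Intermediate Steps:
$c = -3$ ($c = 2 - 5 = -3$)
$O{\left(m \right)} = 1$ ($O{\left(m \right)} = 3 - 2 = 1$)
$T{\left(b \right)} = 2 b$
$Q{\left(P \right)} = -54$ ($Q{\left(P \right)} = - 9 \left(\left(-3\right) \left(-2\right)\right) = \left(-9\right) 6 = -54$)
$g = 0$ ($g = 0 \cdot 1 = 0$)
$U = 2916$ ($U = \left(0 - 54\right)^{2} = \left(-54\right)^{2} = 2916$)
$O{\left(3 \right)} 38 + U = 1 \cdot 38 + 2916 = 38 + 2916 = 2954$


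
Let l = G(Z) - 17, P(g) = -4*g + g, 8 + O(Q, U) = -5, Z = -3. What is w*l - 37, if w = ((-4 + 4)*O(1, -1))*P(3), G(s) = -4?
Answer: -37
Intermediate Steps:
O(Q, U) = -13 (O(Q, U) = -8 - 5 = -13)
P(g) = -3*g
l = -21 (l = -4 - 17 = -21)
w = 0 (w = ((-4 + 4)*(-13))*(-3*3) = (0*(-13))*(-9) = 0*(-9) = 0)
w*l - 37 = 0*(-21) - 37 = 0 - 37 = -37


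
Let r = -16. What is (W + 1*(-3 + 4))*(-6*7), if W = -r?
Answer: -714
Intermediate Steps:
W = 16 (W = -1*(-16) = 16)
(W + 1*(-3 + 4))*(-6*7) = (16 + 1*(-3 + 4))*(-6*7) = (16 + 1*1)*(-42) = (16 + 1)*(-42) = 17*(-42) = -714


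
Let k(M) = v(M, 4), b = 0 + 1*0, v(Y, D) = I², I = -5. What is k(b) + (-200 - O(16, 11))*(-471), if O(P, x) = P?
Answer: 101761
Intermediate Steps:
v(Y, D) = 25 (v(Y, D) = (-5)² = 25)
b = 0 (b = 0 + 0 = 0)
k(M) = 25
k(b) + (-200 - O(16, 11))*(-471) = 25 + (-200 - 1*16)*(-471) = 25 + (-200 - 16)*(-471) = 25 - 216*(-471) = 25 + 101736 = 101761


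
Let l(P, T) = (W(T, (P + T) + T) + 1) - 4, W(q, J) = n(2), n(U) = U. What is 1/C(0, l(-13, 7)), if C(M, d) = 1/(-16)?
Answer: -16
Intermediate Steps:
W(q, J) = 2
l(P, T) = -1 (l(P, T) = (2 + 1) - 4 = 3 - 4 = -1)
C(M, d) = -1/16
1/C(0, l(-13, 7)) = 1/(-1/16) = -16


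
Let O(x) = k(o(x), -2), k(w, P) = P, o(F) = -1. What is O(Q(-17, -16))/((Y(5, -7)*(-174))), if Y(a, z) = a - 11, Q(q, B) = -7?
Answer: -1/522 ≈ -0.0019157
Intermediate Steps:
Y(a, z) = -11 + a
O(x) = -2
O(Q(-17, -16))/((Y(5, -7)*(-174))) = -2*(-1/(174*(-11 + 5))) = -2/((-6*(-174))) = -2/1044 = -2*1/1044 = -1/522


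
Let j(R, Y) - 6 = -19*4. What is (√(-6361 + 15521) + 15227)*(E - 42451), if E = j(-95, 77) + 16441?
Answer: -397120160 - 52160*√2290 ≈ -3.9962e+8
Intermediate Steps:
j(R, Y) = -70 (j(R, Y) = 6 - 19*4 = 6 - 76 = -70)
E = 16371 (E = -70 + 16441 = 16371)
(√(-6361 + 15521) + 15227)*(E - 42451) = (√(-6361 + 15521) + 15227)*(16371 - 42451) = (√9160 + 15227)*(-26080) = (2*√2290 + 15227)*(-26080) = (15227 + 2*√2290)*(-26080) = -397120160 - 52160*√2290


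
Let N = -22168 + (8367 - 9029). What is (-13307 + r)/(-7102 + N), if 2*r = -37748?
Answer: 32181/29932 ≈ 1.0751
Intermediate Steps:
r = -18874 (r = (½)*(-37748) = -18874)
N = -22830 (N = -22168 - 662 = -22830)
(-13307 + r)/(-7102 + N) = (-13307 - 18874)/(-7102 - 22830) = -32181/(-29932) = -32181*(-1/29932) = 32181/29932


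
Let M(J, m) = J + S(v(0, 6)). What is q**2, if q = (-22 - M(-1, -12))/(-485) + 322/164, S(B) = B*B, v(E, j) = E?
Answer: 6369157249/1581652900 ≈ 4.0269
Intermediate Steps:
S(B) = B**2
M(J, m) = J (M(J, m) = J + 0**2 = J + 0 = J)
q = 79807/39770 (q = (-22 - 1*(-1))/(-485) + 322/164 = (-22 + 1)*(-1/485) + 322*(1/164) = -21*(-1/485) + 161/82 = 21/485 + 161/82 = 79807/39770 ≈ 2.0067)
q**2 = (79807/39770)**2 = 6369157249/1581652900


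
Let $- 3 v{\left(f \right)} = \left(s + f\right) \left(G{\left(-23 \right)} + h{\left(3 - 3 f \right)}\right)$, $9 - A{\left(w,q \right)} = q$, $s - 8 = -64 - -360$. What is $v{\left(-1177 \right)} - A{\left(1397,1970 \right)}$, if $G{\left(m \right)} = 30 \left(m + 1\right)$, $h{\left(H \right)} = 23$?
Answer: $-183406$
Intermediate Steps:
$s = 304$ ($s = 8 - -296 = 8 + \left(-64 + 360\right) = 8 + 296 = 304$)
$A{\left(w,q \right)} = 9 - q$
$G{\left(m \right)} = 30 + 30 m$ ($G{\left(m \right)} = 30 \left(1 + m\right) = 30 + 30 m$)
$v{\left(f \right)} = \frac{193648}{3} + \frac{637 f}{3}$ ($v{\left(f \right)} = - \frac{\left(304 + f\right) \left(\left(30 + 30 \left(-23\right)\right) + 23\right)}{3} = - \frac{\left(304 + f\right) \left(\left(30 - 690\right) + 23\right)}{3} = - \frac{\left(304 + f\right) \left(-660 + 23\right)}{3} = - \frac{\left(304 + f\right) \left(-637\right)}{3} = - \frac{-193648 - 637 f}{3} = \frac{193648}{3} + \frac{637 f}{3}$)
$v{\left(-1177 \right)} - A{\left(1397,1970 \right)} = \left(\frac{193648}{3} + \frac{637}{3} \left(-1177\right)\right) - \left(9 - 1970\right) = \left(\frac{193648}{3} - \frac{749749}{3}\right) - \left(9 - 1970\right) = -185367 - -1961 = -185367 + 1961 = -183406$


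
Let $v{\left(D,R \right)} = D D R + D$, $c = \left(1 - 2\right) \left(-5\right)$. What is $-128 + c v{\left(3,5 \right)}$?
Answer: $112$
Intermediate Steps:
$c = 5$ ($c = \left(-1\right) \left(-5\right) = 5$)
$v{\left(D,R \right)} = D + R D^{2}$ ($v{\left(D,R \right)} = D^{2} R + D = R D^{2} + D = D + R D^{2}$)
$-128 + c v{\left(3,5 \right)} = -128 + 5 \cdot 3 \left(1 + 3 \cdot 5\right) = -128 + 5 \cdot 3 \left(1 + 15\right) = -128 + 5 \cdot 3 \cdot 16 = -128 + 5 \cdot 48 = -128 + 240 = 112$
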